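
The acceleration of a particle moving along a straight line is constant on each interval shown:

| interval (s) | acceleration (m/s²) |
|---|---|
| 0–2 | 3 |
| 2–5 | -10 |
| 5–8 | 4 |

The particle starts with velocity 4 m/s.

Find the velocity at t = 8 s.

-8 m/s

Δv equals the area under the a-t graph; then v = v₀ + Δv.
0–2 s: 3 × 2 = 6 m/s
2–5 s: -10 × 3 = -30 m/s
5–8 s: 4 × 3 = 12 m/s
Δv = -12 m/s, so v(8) = 4 + (-12) = -8 m/s.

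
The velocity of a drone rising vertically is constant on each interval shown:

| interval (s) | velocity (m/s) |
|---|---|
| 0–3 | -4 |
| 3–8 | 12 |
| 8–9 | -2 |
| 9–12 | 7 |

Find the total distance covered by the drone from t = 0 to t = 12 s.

95 m

Total distance travelled is ∫|v| dt — sum the magnitudes of each area piece.
0–3 s: |-4| × 3 = 12 m
3–8 s: |12| × 5 = 60 m
8–9 s: |-2| × 1 = 2 m
9–12 s: |7| × 3 = 21 m
Total distance = 95 m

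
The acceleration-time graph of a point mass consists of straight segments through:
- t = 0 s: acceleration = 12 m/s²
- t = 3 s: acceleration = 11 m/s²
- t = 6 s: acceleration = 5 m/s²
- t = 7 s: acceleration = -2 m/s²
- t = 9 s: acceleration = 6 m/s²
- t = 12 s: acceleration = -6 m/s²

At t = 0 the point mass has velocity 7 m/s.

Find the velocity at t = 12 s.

Δv equals the area under the a-t graph; then v = v₀ + Δv.
0–3 s: ½(12 + 11)(3) = 34.5 m/s
3–6 s: ½(11 + 5)(3) = 24 m/s
6–7 s: ½(5 + -2)(1) = 1.5 m/s
7–9 s: ½(-2 + 6)(2) = 4 m/s
9–12 s: ½(6 + -6)(3) = 0 m/s
Δv = 64 m/s, so v(12) = 7 + (64) = 71 m/s.

71 m/s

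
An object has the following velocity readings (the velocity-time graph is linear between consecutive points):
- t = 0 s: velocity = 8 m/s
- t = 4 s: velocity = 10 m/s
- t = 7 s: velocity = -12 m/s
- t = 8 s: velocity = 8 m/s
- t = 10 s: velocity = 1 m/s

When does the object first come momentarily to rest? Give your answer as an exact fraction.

t = 59/11 s

v changes sign on 4–7 s (from 10 to -12); the graph is linear there, so v = 0 at t = 4 + (-10)·(7 − 4)/(-12 − 10) = 59/11 s.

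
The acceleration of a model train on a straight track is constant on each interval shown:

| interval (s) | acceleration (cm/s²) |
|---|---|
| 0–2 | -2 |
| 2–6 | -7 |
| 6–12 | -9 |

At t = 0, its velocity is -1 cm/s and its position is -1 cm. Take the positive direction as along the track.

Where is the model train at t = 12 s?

On each constant-a segment, Δv = aΔt and Δx = v₀Δt + ½aΔt²; chain segment to segment.
0–2 s: v starts -1 cm/s; Δx = -1·2 + ½·-2·2² = -6 cm; v ends -5 cm/s.
2–6 s: v starts -5 cm/s; Δx = -5·4 + ½·-7·4² = -76 cm; v ends -33 cm/s.
6–12 s: v starts -33 cm/s; Δx = -33·6 + ½·-9·6² = -360 cm; v ends -87 cm/s.
x(12) = -1 + Σ Δx = -443 cm.

-443 cm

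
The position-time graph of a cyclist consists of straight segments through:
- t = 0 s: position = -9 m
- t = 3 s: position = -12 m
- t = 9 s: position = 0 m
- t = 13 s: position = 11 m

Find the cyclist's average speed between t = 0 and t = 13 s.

Average speed = (total path length)/(elapsed time); on a piecewise-linear x-t graph the path length is Σ|Δx|.
0–3 s: |Δx| = |-12 − -9| = 3 m
3–9 s: |Δx| = |0 − -12| = 12 m
9–13 s: |Δx| = |11 − 0| = 11 m
Total path = 26 m; average speed = 26/13 = 2 m/s.

2 m/s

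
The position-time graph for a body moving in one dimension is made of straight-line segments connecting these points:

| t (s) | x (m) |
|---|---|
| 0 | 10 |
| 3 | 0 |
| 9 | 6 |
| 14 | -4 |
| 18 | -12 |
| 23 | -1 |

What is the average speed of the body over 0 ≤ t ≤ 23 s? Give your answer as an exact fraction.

45/23 m/s

Average speed = (total path length)/(elapsed time); on a piecewise-linear x-t graph the path length is Σ|Δx|.
0–3 s: |Δx| = |0 − 10| = 10 m
3–9 s: |Δx| = |6 − 0| = 6 m
9–14 s: |Δx| = |-4 − 6| = 10 m
14–18 s: |Δx| = |-12 − -4| = 8 m
18–23 s: |Δx| = |-1 − -12| = 11 m
Total path = 45 m; average speed = 45/23 = 45/23 m/s.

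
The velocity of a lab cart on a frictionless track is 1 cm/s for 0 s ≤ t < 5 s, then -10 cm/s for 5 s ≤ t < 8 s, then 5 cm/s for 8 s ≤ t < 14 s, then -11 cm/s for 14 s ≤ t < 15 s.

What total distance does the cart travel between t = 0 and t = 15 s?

Total distance travelled is ∫|v| dt — sum the magnitudes of each area piece.
0–5 s: |1| × 5 = 5 cm
5–8 s: |-10| × 3 = 30 cm
8–14 s: |5| × 6 = 30 cm
14–15 s: |-11| × 1 = 11 cm
Total distance = 76 cm

76 cm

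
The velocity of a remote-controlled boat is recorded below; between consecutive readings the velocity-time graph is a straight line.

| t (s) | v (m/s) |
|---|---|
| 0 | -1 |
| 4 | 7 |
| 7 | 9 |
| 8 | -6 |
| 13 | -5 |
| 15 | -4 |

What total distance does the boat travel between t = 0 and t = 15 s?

Total distance travelled is ∫|v| dt — sum the magnitudes of each area piece.
0–4 s: v = 0 at t = 0.5 s; triangle areas 0.25 + 12.25 = 12.5 m
4–7 s: |½(7 + 9)(3)| = 24 m
7–8 s: v = 0 at t = 7.6 s; triangle areas 2.7 + 1.2 = 3.9 m
8–13 s: |½(-6 + -5)(5)| = 27.5 m
13–15 s: |½(-5 + -4)(2)| = 9 m
Total distance = 76.9 m

76.9 m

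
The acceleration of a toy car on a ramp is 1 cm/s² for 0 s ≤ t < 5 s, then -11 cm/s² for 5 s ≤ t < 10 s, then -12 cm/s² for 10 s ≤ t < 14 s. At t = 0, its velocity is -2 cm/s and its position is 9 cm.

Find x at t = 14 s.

-415 cm

On each constant-a segment, Δv = aΔt and Δx = v₀Δt + ½aΔt²; chain segment to segment.
0–5 s: v starts -2 cm/s; Δx = -2·5 + ½·1·5² = 2.5 cm; v ends 3 cm/s.
5–10 s: v starts 3 cm/s; Δx = 3·5 + ½·-11·5² = -122.5 cm; v ends -52 cm/s.
10–14 s: v starts -52 cm/s; Δx = -52·4 + ½·-12·4² = -304 cm; v ends -100 cm/s.
x(14) = 9 + Σ Δx = -415 cm.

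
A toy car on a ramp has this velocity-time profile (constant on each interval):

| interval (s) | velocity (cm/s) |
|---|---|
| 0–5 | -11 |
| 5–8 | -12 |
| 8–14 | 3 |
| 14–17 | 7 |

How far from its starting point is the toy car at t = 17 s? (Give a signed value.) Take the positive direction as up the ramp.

-52 cm

Displacement is the signed area under the v-t curve.
0–5 s: -11 × 5 = -55 cm
5–8 s: -12 × 3 = -36 cm
8–14 s: 3 × 6 = 18 cm
14–17 s: 7 × 3 = 21 cm
Net displacement = -52 cm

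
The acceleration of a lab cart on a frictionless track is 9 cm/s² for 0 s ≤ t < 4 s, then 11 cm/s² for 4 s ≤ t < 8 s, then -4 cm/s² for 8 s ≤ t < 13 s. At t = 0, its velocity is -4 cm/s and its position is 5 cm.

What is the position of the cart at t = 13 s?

On each constant-a segment, Δv = aΔt and Δx = v₀Δt + ½aΔt²; chain segment to segment.
0–4 s: v starts -4 cm/s; Δx = -4·4 + ½·9·4² = 56 cm; v ends 32 cm/s.
4–8 s: v starts 32 cm/s; Δx = 32·4 + ½·11·4² = 216 cm; v ends 76 cm/s.
8–13 s: v starts 76 cm/s; Δx = 76·5 + ½·-4·5² = 330 cm; v ends 56 cm/s.
x(13) = 5 + Σ Δx = 607 cm.

607 cm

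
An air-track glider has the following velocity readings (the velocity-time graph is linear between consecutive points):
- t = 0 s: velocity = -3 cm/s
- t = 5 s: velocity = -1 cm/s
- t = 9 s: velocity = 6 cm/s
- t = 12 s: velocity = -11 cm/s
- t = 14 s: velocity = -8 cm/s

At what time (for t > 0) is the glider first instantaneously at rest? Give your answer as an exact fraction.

v changes sign on 5–9 s (from -1 to 6); the graph is linear there, so v = 0 at t = 5 + (1)·(9 − 5)/(6 − -1) = 39/7 s.

t = 39/7 s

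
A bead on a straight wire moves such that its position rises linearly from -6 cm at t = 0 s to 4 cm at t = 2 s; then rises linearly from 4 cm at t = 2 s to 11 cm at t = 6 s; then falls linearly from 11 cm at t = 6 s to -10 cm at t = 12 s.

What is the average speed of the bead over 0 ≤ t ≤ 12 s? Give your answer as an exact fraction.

19/6 cm/s

Average speed = (total path length)/(elapsed time); on a piecewise-linear x-t graph the path length is Σ|Δx|.
0–2 s: |Δx| = |4 − -6| = 10 cm
2–6 s: |Δx| = |11 − 4| = 7 cm
6–12 s: |Δx| = |-10 − 11| = 21 cm
Total path = 38 cm; average speed = 38/12 = 19/6 cm/s.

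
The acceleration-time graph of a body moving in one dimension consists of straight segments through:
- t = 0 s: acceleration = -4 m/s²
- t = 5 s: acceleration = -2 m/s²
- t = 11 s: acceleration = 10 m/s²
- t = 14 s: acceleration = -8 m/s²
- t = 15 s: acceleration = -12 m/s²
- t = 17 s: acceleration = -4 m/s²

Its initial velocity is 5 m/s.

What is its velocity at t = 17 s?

-9 m/s

Δv equals the area under the a-t graph; then v = v₀ + Δv.
0–5 s: ½(-4 + -2)(5) = -15 m/s
5–11 s: ½(-2 + 10)(6) = 24 m/s
11–14 s: ½(10 + -8)(3) = 3 m/s
14–15 s: ½(-8 + -12)(1) = -10 m/s
15–17 s: ½(-12 + -4)(2) = -16 m/s
Δv = -14 m/s, so v(17) = 5 + (-14) = -9 m/s.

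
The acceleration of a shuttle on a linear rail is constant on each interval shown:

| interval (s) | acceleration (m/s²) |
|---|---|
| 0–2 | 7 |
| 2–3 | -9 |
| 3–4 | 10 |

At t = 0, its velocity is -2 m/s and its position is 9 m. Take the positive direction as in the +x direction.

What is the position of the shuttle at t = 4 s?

34.5 m

On each constant-a segment, Δv = aΔt and Δx = v₀Δt + ½aΔt²; chain segment to segment.
0–2 s: v starts -2 m/s; Δx = -2·2 + ½·7·2² = 10 m; v ends 12 m/s.
2–3 s: v starts 12 m/s; Δx = 12·1 + ½·-9·1² = 7.5 m; v ends 3 m/s.
3–4 s: v starts 3 m/s; Δx = 3·1 + ½·10·1² = 8 m; v ends 13 m/s.
x(4) = 9 + Σ Δx = 34.5 m.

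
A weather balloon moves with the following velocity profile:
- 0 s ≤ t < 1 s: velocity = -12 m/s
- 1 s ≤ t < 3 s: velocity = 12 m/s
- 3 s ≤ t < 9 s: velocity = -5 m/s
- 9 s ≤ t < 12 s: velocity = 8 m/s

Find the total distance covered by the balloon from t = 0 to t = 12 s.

90 m

Distance (not displacement) is the total path length: add the absolute areas under v-t.
0–1 s: |-12| × 1 = 12 m
1–3 s: |12| × 2 = 24 m
3–9 s: |-5| × 6 = 30 m
9–12 s: |8| × 3 = 24 m
Total distance = 90 m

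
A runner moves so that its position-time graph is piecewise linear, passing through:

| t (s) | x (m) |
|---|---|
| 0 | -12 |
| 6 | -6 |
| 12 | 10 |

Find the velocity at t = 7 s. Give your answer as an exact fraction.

Velocity is the slope of the x-t graph on 6–12 s: (10 − -6)/(12 − 6) = 8/3 m/s.

8/3 m/s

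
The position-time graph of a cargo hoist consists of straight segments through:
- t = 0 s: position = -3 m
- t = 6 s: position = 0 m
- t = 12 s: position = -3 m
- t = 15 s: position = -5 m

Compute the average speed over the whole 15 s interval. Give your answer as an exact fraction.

Average speed = (total path length)/(elapsed time); on a piecewise-linear x-t graph the path length is Σ|Δx|.
0–6 s: |Δx| = |0 − -3| = 3 m
6–12 s: |Δx| = |-3 − 0| = 3 m
12–15 s: |Δx| = |-5 − -3| = 2 m
Total path = 8 m; average speed = 8/15 = 8/15 m/s.

8/15 m/s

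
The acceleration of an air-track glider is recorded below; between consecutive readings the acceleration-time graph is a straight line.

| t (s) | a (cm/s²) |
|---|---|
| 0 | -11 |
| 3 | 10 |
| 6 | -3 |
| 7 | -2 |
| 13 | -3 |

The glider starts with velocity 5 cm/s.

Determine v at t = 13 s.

Δv equals the area under the a-t graph; then v = v₀ + Δv.
0–3 s: ½(-11 + 10)(3) = -1.5 cm/s
3–6 s: ½(10 + -3)(3) = 10.5 cm/s
6–7 s: ½(-3 + -2)(1) = -2.5 cm/s
7–13 s: ½(-2 + -3)(6) = -15 cm/s
Δv = -8.5 cm/s, so v(13) = 5 + (-8.5) = -3.5 cm/s.

-3.5 cm/s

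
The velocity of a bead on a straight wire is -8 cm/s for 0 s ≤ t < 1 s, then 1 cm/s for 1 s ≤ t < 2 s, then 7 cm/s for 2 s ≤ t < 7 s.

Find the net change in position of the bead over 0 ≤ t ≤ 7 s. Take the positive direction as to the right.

28 cm

Displacement is the signed area under the v-t curve.
0–1 s: -8 × 1 = -8 cm
1–2 s: 1 × 1 = 1 cm
2–7 s: 7 × 5 = 35 cm
Net displacement = 28 cm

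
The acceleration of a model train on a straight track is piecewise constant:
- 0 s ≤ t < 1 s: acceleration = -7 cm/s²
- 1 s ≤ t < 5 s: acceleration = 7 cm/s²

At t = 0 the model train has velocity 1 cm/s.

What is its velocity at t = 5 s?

Δv equals the area under the a-t graph; then v = v₀ + Δv.
0–1 s: -7 × 1 = -7 cm/s
1–5 s: 7 × 4 = 28 cm/s
Δv = 21 cm/s, so v(5) = 1 + (21) = 22 cm/s.

22 cm/s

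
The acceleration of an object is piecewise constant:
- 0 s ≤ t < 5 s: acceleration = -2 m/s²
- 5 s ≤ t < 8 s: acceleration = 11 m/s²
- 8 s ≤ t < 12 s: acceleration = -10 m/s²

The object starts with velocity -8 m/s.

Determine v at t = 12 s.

-25 m/s

Δv equals the area under the a-t graph; then v = v₀ + Δv.
0–5 s: -2 × 5 = -10 m/s
5–8 s: 11 × 3 = 33 m/s
8–12 s: -10 × 4 = -40 m/s
Δv = -17 m/s, so v(12) = -8 + (-17) = -25 m/s.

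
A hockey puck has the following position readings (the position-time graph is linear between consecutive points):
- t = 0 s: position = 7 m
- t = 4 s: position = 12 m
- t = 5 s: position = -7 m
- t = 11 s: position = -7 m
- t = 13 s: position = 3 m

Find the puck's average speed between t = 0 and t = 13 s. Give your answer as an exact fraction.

Average speed = (total path length)/(elapsed time); on a piecewise-linear x-t graph the path length is Σ|Δx|.
0–4 s: |Δx| = |12 − 7| = 5 m
4–5 s: |Δx| = |-7 − 12| = 19 m
5–11 s: |Δx| = |-7 − -7| = 0 m
11–13 s: |Δx| = |3 − -7| = 10 m
Total path = 34 m; average speed = 34/13 = 34/13 m/s.

34/13 m/s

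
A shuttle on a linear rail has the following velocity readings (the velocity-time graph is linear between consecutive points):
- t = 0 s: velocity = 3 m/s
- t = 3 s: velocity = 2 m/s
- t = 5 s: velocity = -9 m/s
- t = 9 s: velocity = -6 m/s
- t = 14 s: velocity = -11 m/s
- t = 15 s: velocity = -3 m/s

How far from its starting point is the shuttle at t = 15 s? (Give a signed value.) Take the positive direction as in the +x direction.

Net displacement equals the area under the velocity-time graph (areas below the axis count negative).
0–3 s: ½(3 + 2)(3) = 7.5 m
3–5 s: ½(2 + -9)(2) = -7 m
5–9 s: ½(-9 + -6)(4) = -30 m
9–14 s: ½(-6 + -11)(5) = -42.5 m
14–15 s: ½(-11 + -3)(1) = -7 m
Net displacement = -79 m

-79 m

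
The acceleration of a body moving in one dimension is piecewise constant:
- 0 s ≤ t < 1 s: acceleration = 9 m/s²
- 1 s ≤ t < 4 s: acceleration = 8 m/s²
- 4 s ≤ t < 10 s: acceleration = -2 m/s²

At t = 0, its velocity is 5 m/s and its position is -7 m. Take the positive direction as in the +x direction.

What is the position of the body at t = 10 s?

On each constant-a segment, Δv = aΔt and Δx = v₀Δt + ½aΔt²; chain segment to segment.
0–1 s: v starts 5 m/s; Δx = 5·1 + ½·9·1² = 9.5 m; v ends 14 m/s.
1–4 s: v starts 14 m/s; Δx = 14·3 + ½·8·3² = 78 m; v ends 38 m/s.
4–10 s: v starts 38 m/s; Δx = 38·6 + ½·-2·6² = 192 m; v ends 26 m/s.
x(10) = -7 + Σ Δx = 272.5 m.

272.5 m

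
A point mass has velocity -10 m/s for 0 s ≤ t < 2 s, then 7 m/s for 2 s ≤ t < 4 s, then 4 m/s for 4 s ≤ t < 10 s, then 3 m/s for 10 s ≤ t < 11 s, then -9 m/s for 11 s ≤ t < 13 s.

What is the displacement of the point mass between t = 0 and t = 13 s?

Net displacement equals the area under the velocity-time graph (areas below the axis count negative).
0–2 s: -10 × 2 = -20 m
2–4 s: 7 × 2 = 14 m
4–10 s: 4 × 6 = 24 m
10–11 s: 3 × 1 = 3 m
11–13 s: -9 × 2 = -18 m
Net displacement = 3 m

3 m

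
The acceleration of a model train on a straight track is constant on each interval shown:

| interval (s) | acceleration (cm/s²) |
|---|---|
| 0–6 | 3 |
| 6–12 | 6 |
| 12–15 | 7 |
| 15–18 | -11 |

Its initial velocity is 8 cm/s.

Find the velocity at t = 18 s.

Δv equals the area under the a-t graph; then v = v₀ + Δv.
0–6 s: 3 × 6 = 18 cm/s
6–12 s: 6 × 6 = 36 cm/s
12–15 s: 7 × 3 = 21 cm/s
15–18 s: -11 × 3 = -33 cm/s
Δv = 42 cm/s, so v(18) = 8 + (42) = 50 cm/s.

50 cm/s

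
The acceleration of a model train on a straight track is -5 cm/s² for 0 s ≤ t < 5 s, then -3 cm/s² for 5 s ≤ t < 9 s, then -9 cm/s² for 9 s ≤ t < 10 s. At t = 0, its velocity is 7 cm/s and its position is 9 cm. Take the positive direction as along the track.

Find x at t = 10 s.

-149 cm

On each constant-a segment, Δv = aΔt and Δx = v₀Δt + ½aΔt²; chain segment to segment.
0–5 s: v starts 7 cm/s; Δx = 7·5 + ½·-5·5² = -27.5 cm; v ends -18 cm/s.
5–9 s: v starts -18 cm/s; Δx = -18·4 + ½·-3·4² = -96 cm; v ends -30 cm/s.
9–10 s: v starts -30 cm/s; Δx = -30·1 + ½·-9·1² = -34.5 cm; v ends -39 cm/s.
x(10) = 9 + Σ Δx = -149 cm.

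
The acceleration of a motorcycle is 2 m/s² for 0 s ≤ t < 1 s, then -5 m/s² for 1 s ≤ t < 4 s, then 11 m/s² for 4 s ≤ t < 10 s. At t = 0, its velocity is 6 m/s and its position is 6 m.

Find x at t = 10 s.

On each constant-a segment, Δv = aΔt and Δx = v₀Δt + ½aΔt²; chain segment to segment.
0–1 s: v starts 6 m/s; Δx = 6·1 + ½·2·1² = 7 m; v ends 8 m/s.
1–4 s: v starts 8 m/s; Δx = 8·3 + ½·-5·3² = 1.5 m; v ends -7 m/s.
4–10 s: v starts -7 m/s; Δx = -7·6 + ½·11·6² = 156 m; v ends 59 m/s.
x(10) = 6 + Σ Δx = 170.5 m.

170.5 m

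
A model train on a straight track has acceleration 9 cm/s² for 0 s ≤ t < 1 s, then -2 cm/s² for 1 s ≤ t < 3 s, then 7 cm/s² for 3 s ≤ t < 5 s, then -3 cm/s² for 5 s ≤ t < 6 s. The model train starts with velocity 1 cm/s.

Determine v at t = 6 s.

17 cm/s

Δv equals the area under the a-t graph; then v = v₀ + Δv.
0–1 s: 9 × 1 = 9 cm/s
1–3 s: -2 × 2 = -4 cm/s
3–5 s: 7 × 2 = 14 cm/s
5–6 s: -3 × 1 = -3 cm/s
Δv = 16 cm/s, so v(6) = 1 + (16) = 17 cm/s.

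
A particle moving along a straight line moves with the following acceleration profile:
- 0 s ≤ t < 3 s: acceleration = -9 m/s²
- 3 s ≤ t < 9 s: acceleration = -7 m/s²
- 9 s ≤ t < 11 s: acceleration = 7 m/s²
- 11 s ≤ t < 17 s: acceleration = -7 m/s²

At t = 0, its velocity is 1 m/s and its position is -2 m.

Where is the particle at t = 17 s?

On each constant-a segment, Δv = aΔt and Δx = v₀Δt + ½aΔt²; chain segment to segment.
0–3 s: v starts 1 m/s; Δx = 1·3 + ½·-9·3² = -37.5 m; v ends -26 m/s.
3–9 s: v starts -26 m/s; Δx = -26·6 + ½·-7·6² = -282 m; v ends -68 m/s.
9–11 s: v starts -68 m/s; Δx = -68·2 + ½·7·2² = -122 m; v ends -54 m/s.
11–17 s: v starts -54 m/s; Δx = -54·6 + ½·-7·6² = -450 m; v ends -96 m/s.
x(17) = -2 + Σ Δx = -893.5 m.

-893.5 m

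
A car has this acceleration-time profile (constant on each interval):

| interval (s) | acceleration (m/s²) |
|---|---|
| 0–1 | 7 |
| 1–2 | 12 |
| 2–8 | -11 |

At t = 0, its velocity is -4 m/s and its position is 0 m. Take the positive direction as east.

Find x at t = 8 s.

On each constant-a segment, Δv = aΔt and Δx = v₀Δt + ½aΔt²; chain segment to segment.
0–1 s: v starts -4 m/s; Δx = -4·1 + ½·7·1² = -0.5 m; v ends 3 m/s.
1–2 s: v starts 3 m/s; Δx = 3·1 + ½·12·1² = 9 m; v ends 15 m/s.
2–8 s: v starts 15 m/s; Δx = 15·6 + ½·-11·6² = -108 m; v ends -51 m/s.
x(8) = 0 + Σ Δx = -99.5 m.

-99.5 m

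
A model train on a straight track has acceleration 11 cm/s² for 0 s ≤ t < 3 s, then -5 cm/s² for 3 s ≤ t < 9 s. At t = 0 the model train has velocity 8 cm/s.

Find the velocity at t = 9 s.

Δv equals the area under the a-t graph; then v = v₀ + Δv.
0–3 s: 11 × 3 = 33 cm/s
3–9 s: -5 × 6 = -30 cm/s
Δv = 3 cm/s, so v(9) = 8 + (3) = 11 cm/s.

11 cm/s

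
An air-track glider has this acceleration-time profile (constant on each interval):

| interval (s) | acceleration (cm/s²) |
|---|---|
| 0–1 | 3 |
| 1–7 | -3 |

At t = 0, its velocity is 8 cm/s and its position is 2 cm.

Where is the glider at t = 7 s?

23.5 cm

On each constant-a segment, Δv = aΔt and Δx = v₀Δt + ½aΔt²; chain segment to segment.
0–1 s: v starts 8 cm/s; Δx = 8·1 + ½·3·1² = 9.5 cm; v ends 11 cm/s.
1–7 s: v starts 11 cm/s; Δx = 11·6 + ½·-3·6² = 12 cm; v ends -7 cm/s.
x(7) = 2 + Σ Δx = 23.5 cm.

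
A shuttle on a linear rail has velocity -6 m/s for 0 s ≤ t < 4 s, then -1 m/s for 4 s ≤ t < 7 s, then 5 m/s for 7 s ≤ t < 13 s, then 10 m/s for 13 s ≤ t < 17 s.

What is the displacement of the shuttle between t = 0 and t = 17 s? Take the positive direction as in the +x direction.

Displacement is the signed area under the v-t curve.
0–4 s: -6 × 4 = -24 m
4–7 s: -1 × 3 = -3 m
7–13 s: 5 × 6 = 30 m
13–17 s: 10 × 4 = 40 m
Net displacement = 43 m

43 m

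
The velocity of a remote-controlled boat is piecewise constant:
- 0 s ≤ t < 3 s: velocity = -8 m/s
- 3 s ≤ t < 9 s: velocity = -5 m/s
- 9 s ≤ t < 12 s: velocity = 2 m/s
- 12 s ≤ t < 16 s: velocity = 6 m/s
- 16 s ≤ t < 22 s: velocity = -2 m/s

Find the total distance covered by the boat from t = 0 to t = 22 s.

96 m

Total distance travelled is ∫|v| dt — sum the magnitudes of each area piece.
0–3 s: |-8| × 3 = 24 m
3–9 s: |-5| × 6 = 30 m
9–12 s: |2| × 3 = 6 m
12–16 s: |6| × 4 = 24 m
16–22 s: |-2| × 6 = 12 m
Total distance = 96 m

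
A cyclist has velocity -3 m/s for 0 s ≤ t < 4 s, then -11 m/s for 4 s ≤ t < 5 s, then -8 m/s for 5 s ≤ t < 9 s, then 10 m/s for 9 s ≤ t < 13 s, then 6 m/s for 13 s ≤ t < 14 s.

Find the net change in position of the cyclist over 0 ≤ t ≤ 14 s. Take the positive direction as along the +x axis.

-9 m

Displacement is the signed area under the v-t curve.
0–4 s: -3 × 4 = -12 m
4–5 s: -11 × 1 = -11 m
5–9 s: -8 × 4 = -32 m
9–13 s: 10 × 4 = 40 m
13–14 s: 6 × 1 = 6 m
Net displacement = -9 m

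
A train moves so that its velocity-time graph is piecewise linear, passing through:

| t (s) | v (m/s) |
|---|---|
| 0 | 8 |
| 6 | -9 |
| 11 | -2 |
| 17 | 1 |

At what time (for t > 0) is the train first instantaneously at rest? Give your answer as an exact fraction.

t = 48/17 s

v changes sign on 0–6 s (from 8 to -9); the graph is linear there, so v = 0 at t = 0 + (-8)·(6 − 0)/(-9 − 8) = 48/17 s.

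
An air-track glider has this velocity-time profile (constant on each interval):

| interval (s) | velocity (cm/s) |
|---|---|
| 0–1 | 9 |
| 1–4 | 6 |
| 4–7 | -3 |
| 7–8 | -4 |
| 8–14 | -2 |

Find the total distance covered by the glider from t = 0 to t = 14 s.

Distance (not displacement) is the total path length: add the absolute areas under v-t.
0–1 s: |9| × 1 = 9 cm
1–4 s: |6| × 3 = 18 cm
4–7 s: |-3| × 3 = 9 cm
7–8 s: |-4| × 1 = 4 cm
8–14 s: |-2| × 6 = 12 cm
Total distance = 52 cm

52 cm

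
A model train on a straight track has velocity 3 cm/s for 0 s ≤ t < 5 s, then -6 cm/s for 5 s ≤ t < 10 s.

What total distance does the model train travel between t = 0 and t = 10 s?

45 cm

Distance (not displacement) is the total path length: add the absolute areas under v-t.
0–5 s: |3| × 5 = 15 cm
5–10 s: |-6| × 5 = 30 cm
Total distance = 45 cm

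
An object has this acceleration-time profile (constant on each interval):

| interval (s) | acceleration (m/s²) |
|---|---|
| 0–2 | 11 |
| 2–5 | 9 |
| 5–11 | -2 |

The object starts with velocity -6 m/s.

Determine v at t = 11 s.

31 m/s

Δv equals the area under the a-t graph; then v = v₀ + Δv.
0–2 s: 11 × 2 = 22 m/s
2–5 s: 9 × 3 = 27 m/s
5–11 s: -2 × 6 = -12 m/s
Δv = 37 m/s, so v(11) = -6 + (37) = 31 m/s.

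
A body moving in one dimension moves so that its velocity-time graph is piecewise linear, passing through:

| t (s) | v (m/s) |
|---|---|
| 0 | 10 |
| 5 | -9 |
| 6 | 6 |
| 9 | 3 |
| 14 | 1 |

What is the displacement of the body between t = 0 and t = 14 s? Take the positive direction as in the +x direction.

Net displacement equals the area under the velocity-time graph (areas below the axis count negative).
0–5 s: ½(10 + -9)(5) = 2.5 m
5–6 s: ½(-9 + 6)(1) = -1.5 m
6–9 s: ½(6 + 3)(3) = 13.5 m
9–14 s: ½(3 + 1)(5) = 10 m
Net displacement = 24.5 m

24.5 m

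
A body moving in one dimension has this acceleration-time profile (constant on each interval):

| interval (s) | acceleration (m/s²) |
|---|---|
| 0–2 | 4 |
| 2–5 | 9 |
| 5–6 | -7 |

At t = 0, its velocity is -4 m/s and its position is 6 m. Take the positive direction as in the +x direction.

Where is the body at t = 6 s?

On each constant-a segment, Δv = aΔt and Δx = v₀Δt + ½aΔt²; chain segment to segment.
0–2 s: v starts -4 m/s; Δx = -4·2 + ½·4·2² = 0 m; v ends 4 m/s.
2–5 s: v starts 4 m/s; Δx = 4·3 + ½·9·3² = 52.5 m; v ends 31 m/s.
5–6 s: v starts 31 m/s; Δx = 31·1 + ½·-7·1² = 27.5 m; v ends 24 m/s.
x(6) = 6 + Σ Δx = 86 m.

86 m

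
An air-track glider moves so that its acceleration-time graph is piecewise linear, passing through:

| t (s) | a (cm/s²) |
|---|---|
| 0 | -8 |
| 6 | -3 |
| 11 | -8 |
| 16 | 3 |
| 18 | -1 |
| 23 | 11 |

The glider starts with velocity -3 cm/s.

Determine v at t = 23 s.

Δv equals the area under the a-t graph; then v = v₀ + Δv.
0–6 s: ½(-8 + -3)(6) = -33 cm/s
6–11 s: ½(-3 + -8)(5) = -27.5 cm/s
11–16 s: ½(-8 + 3)(5) = -12.5 cm/s
16–18 s: ½(3 + -1)(2) = 2 cm/s
18–23 s: ½(-1 + 11)(5) = 25 cm/s
Δv = -46 cm/s, so v(23) = -3 + (-46) = -49 cm/s.

-49 cm/s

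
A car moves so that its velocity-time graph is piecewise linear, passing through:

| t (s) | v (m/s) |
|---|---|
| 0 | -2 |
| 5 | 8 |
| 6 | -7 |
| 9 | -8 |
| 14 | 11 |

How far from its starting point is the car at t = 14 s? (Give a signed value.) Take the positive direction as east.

Net displacement equals the area under the velocity-time graph (areas below the axis count negative).
0–5 s: ½(-2 + 8)(5) = 15 m
5–6 s: ½(8 + -7)(1) = 0.5 m
6–9 s: ½(-7 + -8)(3) = -22.5 m
9–14 s: ½(-8 + 11)(5) = 7.5 m
Net displacement = 0.5 m

0.5 m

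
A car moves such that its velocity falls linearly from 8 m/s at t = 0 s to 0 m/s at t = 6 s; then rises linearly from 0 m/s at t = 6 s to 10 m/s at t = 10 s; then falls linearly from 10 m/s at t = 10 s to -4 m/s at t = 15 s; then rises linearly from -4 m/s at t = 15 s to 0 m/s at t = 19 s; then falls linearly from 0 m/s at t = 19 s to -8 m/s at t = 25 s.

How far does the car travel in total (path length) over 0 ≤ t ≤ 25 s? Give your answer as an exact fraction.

Distance (not displacement) is the total path length: add the absolute areas under v-t.
0–6 s: |½(8 + 0)(6)| = 24 m
6–10 s: |½(0 + 10)(4)| = 20 m
10–15 s: v = 0 at t = 95/7 s; triangle areas 125/7 + 20/7 = 145/7 m
15–19 s: |½(-4 + 0)(4)| = 8 m
19–25 s: |½(0 + -8)(6)| = 24 m
Total distance = 677/7 m

677/7 m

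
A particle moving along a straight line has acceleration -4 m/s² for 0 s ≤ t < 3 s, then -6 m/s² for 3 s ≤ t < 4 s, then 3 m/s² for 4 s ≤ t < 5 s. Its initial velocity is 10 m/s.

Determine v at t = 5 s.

Δv equals the area under the a-t graph; then v = v₀ + Δv.
0–3 s: -4 × 3 = -12 m/s
3–4 s: -6 × 1 = -6 m/s
4–5 s: 3 × 1 = 3 m/s
Δv = -15 m/s, so v(5) = 10 + (-15) = -5 m/s.

-5 m/s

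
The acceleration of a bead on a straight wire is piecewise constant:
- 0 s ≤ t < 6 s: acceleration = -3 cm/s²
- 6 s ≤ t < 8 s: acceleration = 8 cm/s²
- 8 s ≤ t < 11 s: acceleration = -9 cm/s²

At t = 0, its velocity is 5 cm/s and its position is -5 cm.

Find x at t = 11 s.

On each constant-a segment, Δv = aΔt and Δx = v₀Δt + ½aΔt²; chain segment to segment.
0–6 s: v starts 5 cm/s; Δx = 5·6 + ½·-3·6² = -24 cm; v ends -13 cm/s.
6–8 s: v starts -13 cm/s; Δx = -13·2 + ½·8·2² = -10 cm; v ends 3 cm/s.
8–11 s: v starts 3 cm/s; Δx = 3·3 + ½·-9·3² = -31.5 cm; v ends -24 cm/s.
x(11) = -5 + Σ Δx = -70.5 cm.

-70.5 cm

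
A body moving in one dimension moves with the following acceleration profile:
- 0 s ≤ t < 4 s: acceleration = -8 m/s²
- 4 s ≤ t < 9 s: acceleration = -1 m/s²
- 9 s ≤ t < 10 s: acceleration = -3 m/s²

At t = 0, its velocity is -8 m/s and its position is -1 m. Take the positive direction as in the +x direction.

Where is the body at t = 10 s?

-356 m

On each constant-a segment, Δv = aΔt and Δx = v₀Δt + ½aΔt²; chain segment to segment.
0–4 s: v starts -8 m/s; Δx = -8·4 + ½·-8·4² = -96 m; v ends -40 m/s.
4–9 s: v starts -40 m/s; Δx = -40·5 + ½·-1·5² = -212.5 m; v ends -45 m/s.
9–10 s: v starts -45 m/s; Δx = -45·1 + ½·-3·1² = -46.5 m; v ends -48 m/s.
x(10) = -1 + Σ Δx = -356 m.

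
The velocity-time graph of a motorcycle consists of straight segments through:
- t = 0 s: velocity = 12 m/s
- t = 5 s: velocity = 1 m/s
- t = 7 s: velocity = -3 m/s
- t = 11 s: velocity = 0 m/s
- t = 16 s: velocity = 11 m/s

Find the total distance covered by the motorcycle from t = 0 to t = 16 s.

68.5 m

Distance (not displacement) is the total path length: add the absolute areas under v-t.
0–5 s: |½(12 + 1)(5)| = 32.5 m
5–7 s: v = 0 at t = 5.5 s; triangle areas 0.25 + 2.25 = 2.5 m
7–11 s: |½(-3 + 0)(4)| = 6 m
11–16 s: |½(0 + 11)(5)| = 27.5 m
Total distance = 68.5 m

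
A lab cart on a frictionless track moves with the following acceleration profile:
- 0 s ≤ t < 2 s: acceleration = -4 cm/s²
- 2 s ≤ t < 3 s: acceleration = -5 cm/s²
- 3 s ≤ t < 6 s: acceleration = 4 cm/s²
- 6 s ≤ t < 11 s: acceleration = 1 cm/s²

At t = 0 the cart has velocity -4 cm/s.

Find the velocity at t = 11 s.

0 cm/s

Δv equals the area under the a-t graph; then v = v₀ + Δv.
0–2 s: -4 × 2 = -8 cm/s
2–3 s: -5 × 1 = -5 cm/s
3–6 s: 4 × 3 = 12 cm/s
6–11 s: 1 × 5 = 5 cm/s
Δv = 4 cm/s, so v(11) = -4 + (4) = 0 cm/s.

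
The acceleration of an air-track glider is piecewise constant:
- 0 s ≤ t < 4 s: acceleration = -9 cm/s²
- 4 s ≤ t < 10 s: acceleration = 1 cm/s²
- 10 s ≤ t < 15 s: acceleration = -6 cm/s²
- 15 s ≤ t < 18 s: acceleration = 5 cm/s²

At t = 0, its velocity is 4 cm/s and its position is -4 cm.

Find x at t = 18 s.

-584.5 cm

On each constant-a segment, Δv = aΔt and Δx = v₀Δt + ½aΔt²; chain segment to segment.
0–4 s: v starts 4 cm/s; Δx = 4·4 + ½·-9·4² = -56 cm; v ends -32 cm/s.
4–10 s: v starts -32 cm/s; Δx = -32·6 + ½·1·6² = -174 cm; v ends -26 cm/s.
10–15 s: v starts -26 cm/s; Δx = -26·5 + ½·-6·5² = -205 cm; v ends -56 cm/s.
15–18 s: v starts -56 cm/s; Δx = -56·3 + ½·5·3² = -145.5 cm; v ends -41 cm/s.
x(18) = -4 + Σ Δx = -584.5 cm.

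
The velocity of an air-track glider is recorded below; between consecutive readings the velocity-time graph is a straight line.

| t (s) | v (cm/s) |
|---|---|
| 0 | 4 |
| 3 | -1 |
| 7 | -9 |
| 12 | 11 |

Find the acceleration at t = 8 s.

4 cm/s²

Acceleration is the slope of the v-t graph on 7–12 s: (11 − -9)/(12 − 7) = 4 cm/s².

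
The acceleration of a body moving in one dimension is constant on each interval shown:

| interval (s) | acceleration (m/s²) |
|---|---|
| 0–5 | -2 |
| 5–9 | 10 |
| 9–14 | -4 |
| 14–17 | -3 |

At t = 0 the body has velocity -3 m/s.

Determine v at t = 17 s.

Δv equals the area under the a-t graph; then v = v₀ + Δv.
0–5 s: -2 × 5 = -10 m/s
5–9 s: 10 × 4 = 40 m/s
9–14 s: -4 × 5 = -20 m/s
14–17 s: -3 × 3 = -9 m/s
Δv = 1 m/s, so v(17) = -3 + (1) = -2 m/s.

-2 m/s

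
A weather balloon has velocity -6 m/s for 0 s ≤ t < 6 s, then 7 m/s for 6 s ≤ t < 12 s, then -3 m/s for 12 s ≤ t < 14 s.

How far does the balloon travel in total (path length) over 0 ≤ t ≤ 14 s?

Distance (not displacement) is the total path length: add the absolute areas under v-t.
0–6 s: |-6| × 6 = 36 m
6–12 s: |7| × 6 = 42 m
12–14 s: |-3| × 2 = 6 m
Total distance = 84 m

84 m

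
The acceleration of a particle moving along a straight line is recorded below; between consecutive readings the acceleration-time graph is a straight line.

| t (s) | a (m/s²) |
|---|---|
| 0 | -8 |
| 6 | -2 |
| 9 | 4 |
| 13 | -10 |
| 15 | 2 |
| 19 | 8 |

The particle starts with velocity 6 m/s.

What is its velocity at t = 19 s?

-21 m/s

Δv equals the area under the a-t graph; then v = v₀ + Δv.
0–6 s: ½(-8 + -2)(6) = -30 m/s
6–9 s: ½(-2 + 4)(3) = 3 m/s
9–13 s: ½(4 + -10)(4) = -12 m/s
13–15 s: ½(-10 + 2)(2) = -8 m/s
15–19 s: ½(2 + 8)(4) = 20 m/s
Δv = -27 m/s, so v(19) = 6 + (-27) = -21 m/s.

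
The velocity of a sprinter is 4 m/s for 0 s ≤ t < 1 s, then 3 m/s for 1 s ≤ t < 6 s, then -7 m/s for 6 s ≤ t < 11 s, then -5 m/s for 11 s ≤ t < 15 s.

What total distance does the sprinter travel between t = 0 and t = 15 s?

Total distance travelled is ∫|v| dt — sum the magnitudes of each area piece.
0–1 s: |4| × 1 = 4 m
1–6 s: |3| × 5 = 15 m
6–11 s: |-7| × 5 = 35 m
11–15 s: |-5| × 4 = 20 m
Total distance = 74 m

74 m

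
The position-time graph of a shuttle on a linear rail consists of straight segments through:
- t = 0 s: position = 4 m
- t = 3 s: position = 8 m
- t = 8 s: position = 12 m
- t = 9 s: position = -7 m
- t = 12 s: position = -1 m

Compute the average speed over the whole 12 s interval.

Average speed = (total path length)/(elapsed time); on a piecewise-linear x-t graph the path length is Σ|Δx|.
0–3 s: |Δx| = |8 − 4| = 4 m
3–8 s: |Δx| = |12 − 8| = 4 m
8–9 s: |Δx| = |-7 − 12| = 19 m
9–12 s: |Δx| = |-1 − -7| = 6 m
Total path = 33 m; average speed = 33/12 = 2.75 m/s.

2.75 m/s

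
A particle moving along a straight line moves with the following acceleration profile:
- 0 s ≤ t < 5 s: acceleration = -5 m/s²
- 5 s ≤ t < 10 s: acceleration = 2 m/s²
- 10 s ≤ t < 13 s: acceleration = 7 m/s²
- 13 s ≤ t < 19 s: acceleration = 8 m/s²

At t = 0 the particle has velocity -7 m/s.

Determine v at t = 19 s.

Δv equals the area under the a-t graph; then v = v₀ + Δv.
0–5 s: -5 × 5 = -25 m/s
5–10 s: 2 × 5 = 10 m/s
10–13 s: 7 × 3 = 21 m/s
13–19 s: 8 × 6 = 48 m/s
Δv = 54 m/s, so v(19) = -7 + (54) = 47 m/s.

47 m/s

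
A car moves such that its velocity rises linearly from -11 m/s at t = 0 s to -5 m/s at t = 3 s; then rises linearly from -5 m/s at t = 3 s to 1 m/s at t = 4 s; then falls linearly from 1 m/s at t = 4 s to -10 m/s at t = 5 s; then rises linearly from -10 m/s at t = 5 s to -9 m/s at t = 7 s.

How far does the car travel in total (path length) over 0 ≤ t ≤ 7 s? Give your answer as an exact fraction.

Total distance travelled is ∫|v| dt — sum the magnitudes of each area piece.
0–3 s: |½(-11 + -5)(3)| = 24 m
3–4 s: v = 0 at t = 23/6 s; triangle areas 25/12 + 1/12 = 13/6 m
4–5 s: v = 0 at t = 45/11 s; triangle areas 1/22 + 50/11 = 101/22 m
5–7 s: |½(-10 + -9)(2)| = 19 m
Total distance = 1642/33 m

1642/33 m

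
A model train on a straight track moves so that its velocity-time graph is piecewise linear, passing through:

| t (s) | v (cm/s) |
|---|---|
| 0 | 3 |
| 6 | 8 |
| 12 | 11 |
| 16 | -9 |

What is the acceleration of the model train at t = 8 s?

0.5 cm/s²

Acceleration is the slope of the v-t graph on 6–12 s: (11 − 8)/(12 − 6) = 0.5 cm/s².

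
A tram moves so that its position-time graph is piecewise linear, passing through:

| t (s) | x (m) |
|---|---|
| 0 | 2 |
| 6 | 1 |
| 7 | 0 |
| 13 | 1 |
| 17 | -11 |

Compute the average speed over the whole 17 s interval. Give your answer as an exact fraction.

15/17 m/s

Average speed = (total path length)/(elapsed time); on a piecewise-linear x-t graph the path length is Σ|Δx|.
0–6 s: |Δx| = |1 − 2| = 1 m
6–7 s: |Δx| = |0 − 1| = 1 m
7–13 s: |Δx| = |1 − 0| = 1 m
13–17 s: |Δx| = |-11 − 1| = 12 m
Total path = 15 m; average speed = 15/17 = 15/17 m/s.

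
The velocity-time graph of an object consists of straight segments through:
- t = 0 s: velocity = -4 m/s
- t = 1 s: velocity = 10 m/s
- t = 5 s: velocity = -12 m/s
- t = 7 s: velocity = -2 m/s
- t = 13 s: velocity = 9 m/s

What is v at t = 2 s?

4.5 m/s

On 1–5 s the graph is linear from 10 to -12 m/s: v(2) = 10 + (-12 − 10)·(2 − 1)/(5 − 1) = 4.5 m/s.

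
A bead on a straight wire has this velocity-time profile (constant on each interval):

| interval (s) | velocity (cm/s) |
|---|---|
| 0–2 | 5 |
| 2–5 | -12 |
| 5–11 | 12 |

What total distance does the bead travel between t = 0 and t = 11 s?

Total distance travelled is ∫|v| dt — sum the magnitudes of each area piece.
0–2 s: |5| × 2 = 10 cm
2–5 s: |-12| × 3 = 36 cm
5–11 s: |12| × 6 = 72 cm
Total distance = 118 cm

118 cm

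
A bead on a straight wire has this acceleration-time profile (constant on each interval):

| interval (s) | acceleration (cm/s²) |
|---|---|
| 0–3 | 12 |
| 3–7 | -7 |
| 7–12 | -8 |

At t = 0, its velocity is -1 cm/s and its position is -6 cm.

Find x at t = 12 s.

64 cm

On each constant-a segment, Δv = aΔt and Δx = v₀Δt + ½aΔt²; chain segment to segment.
0–3 s: v starts -1 cm/s; Δx = -1·3 + ½·12·3² = 51 cm; v ends 35 cm/s.
3–7 s: v starts 35 cm/s; Δx = 35·4 + ½·-7·4² = 84 cm; v ends 7 cm/s.
7–12 s: v starts 7 cm/s; Δx = 7·5 + ½·-8·5² = -65 cm; v ends -33 cm/s.
x(12) = -6 + Σ Δx = 64 cm.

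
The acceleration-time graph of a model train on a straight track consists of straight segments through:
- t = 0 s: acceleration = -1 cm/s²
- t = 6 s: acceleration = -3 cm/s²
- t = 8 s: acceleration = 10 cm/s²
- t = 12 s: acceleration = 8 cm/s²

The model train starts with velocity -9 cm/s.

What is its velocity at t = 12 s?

22 cm/s

Δv equals the area under the a-t graph; then v = v₀ + Δv.
0–6 s: ½(-1 + -3)(6) = -12 cm/s
6–8 s: ½(-3 + 10)(2) = 7 cm/s
8–12 s: ½(10 + 8)(4) = 36 cm/s
Δv = 31 cm/s, so v(12) = -9 + (31) = 22 cm/s.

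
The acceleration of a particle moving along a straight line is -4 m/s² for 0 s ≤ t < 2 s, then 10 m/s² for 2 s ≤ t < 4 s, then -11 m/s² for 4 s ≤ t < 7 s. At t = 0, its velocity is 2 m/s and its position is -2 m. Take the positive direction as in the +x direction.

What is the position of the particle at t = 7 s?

On each constant-a segment, Δv = aΔt and Δx = v₀Δt + ½aΔt²; chain segment to segment.
0–2 s: v starts 2 m/s; Δx = 2·2 + ½·-4·2² = -4 m; v ends -6 m/s.
2–4 s: v starts -6 m/s; Δx = -6·2 + ½·10·2² = 8 m; v ends 14 m/s.
4–7 s: v starts 14 m/s; Δx = 14·3 + ½·-11·3² = -7.5 m; v ends -19 m/s.
x(7) = -2 + Σ Δx = -5.5 m.

-5.5 m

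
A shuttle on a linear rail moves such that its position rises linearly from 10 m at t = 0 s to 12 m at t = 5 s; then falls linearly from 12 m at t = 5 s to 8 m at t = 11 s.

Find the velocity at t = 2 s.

0.4 m/s

Velocity is the slope of the x-t graph on 0–5 s: (12 − 10)/(5 − 0) = 0.4 m/s.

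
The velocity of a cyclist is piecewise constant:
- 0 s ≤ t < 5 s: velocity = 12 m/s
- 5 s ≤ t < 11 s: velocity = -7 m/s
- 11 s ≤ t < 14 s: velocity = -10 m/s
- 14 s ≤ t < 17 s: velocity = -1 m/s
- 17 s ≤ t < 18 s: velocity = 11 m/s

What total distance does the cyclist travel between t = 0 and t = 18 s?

146 m

Total distance travelled is ∫|v| dt — sum the magnitudes of each area piece.
0–5 s: |12| × 5 = 60 m
5–11 s: |-7| × 6 = 42 m
11–14 s: |-10| × 3 = 30 m
14–17 s: |-1| × 3 = 3 m
17–18 s: |11| × 1 = 11 m
Total distance = 146 m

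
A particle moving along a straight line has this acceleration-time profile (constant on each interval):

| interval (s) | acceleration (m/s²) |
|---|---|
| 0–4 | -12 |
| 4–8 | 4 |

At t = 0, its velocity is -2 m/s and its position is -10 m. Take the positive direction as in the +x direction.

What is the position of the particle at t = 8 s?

-282 m

On each constant-a segment, Δv = aΔt and Δx = v₀Δt + ½aΔt²; chain segment to segment.
0–4 s: v starts -2 m/s; Δx = -2·4 + ½·-12·4² = -104 m; v ends -50 m/s.
4–8 s: v starts -50 m/s; Δx = -50·4 + ½·4·4² = -168 m; v ends -34 m/s.
x(8) = -10 + Σ Δx = -282 m.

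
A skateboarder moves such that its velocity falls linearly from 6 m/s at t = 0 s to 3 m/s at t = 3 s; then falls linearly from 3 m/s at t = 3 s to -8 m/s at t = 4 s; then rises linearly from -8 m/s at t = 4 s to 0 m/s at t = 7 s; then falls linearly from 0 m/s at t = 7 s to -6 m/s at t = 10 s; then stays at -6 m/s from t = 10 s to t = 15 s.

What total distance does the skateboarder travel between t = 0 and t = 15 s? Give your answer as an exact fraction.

746/11 m

Total distance travelled is ∫|v| dt — sum the magnitudes of each area piece.
0–3 s: |½(6 + 3)(3)| = 13.5 m
3–4 s: v = 0 at t = 36/11 s; triangle areas 9/22 + 32/11 = 73/22 m
4–7 s: |½(-8 + 0)(3)| = 12 m
7–10 s: |½(0 + -6)(3)| = 9 m
10–15 s: |-6| × 5 = 30 m
Total distance = 746/11 m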